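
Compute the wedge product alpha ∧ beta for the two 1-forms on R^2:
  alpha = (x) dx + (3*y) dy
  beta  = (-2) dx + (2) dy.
alpha ∧ beta = (2*x + 6*y) dx ∧ dy

Distribute the wedge, using dx_i ∧ dx_j = -dx_j ∧ dx_i and dx_i ∧ dx_i = 0. For each pair (i, j) with i < j, the coefficient of dx_i ∧ dx_j in alpha ∧ beta is (alpha_i * beta_j - alpha_j * beta_i). Collecting: alpha ∧ beta = (2*x + 6*y) dx ∧ dy.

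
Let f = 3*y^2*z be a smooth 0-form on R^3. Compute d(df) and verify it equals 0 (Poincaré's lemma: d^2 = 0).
d(df) = 0

Step 1: df = sum_i (∂f/∂x_i) dx_i = (0) dx + (6*y*z) dy + (3*y^2) dz.
Step 2: Apply d again. Using the 1-form formula, the coefficient of dx ∧ dy in d(df) is ∂^2 f/∂x ∂y - ∂^2 f/∂y ∂x = (0) - (0) = 0 (equality of mixed partials for smooth f).
Similarly for dx ∧ dz and dy ∧ dz — all coefficients vanish. So d(df) = 0.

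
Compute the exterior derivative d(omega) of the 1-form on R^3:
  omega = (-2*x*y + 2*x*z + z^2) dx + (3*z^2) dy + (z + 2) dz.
d(omega) = (2*x) dx ∧ dy + (-2*x - 2*z) dx ∧ dz + (-6*z) dy ∧ dz

For a 1-form omega = sum_i f_i dx_i, the exterior derivative is
  d(omega) = sum_{i < j} (∂f_j/∂x_i - ∂f_i/∂x_j) dx_i ∧ dx_j.
  coefficient of dx ∧ dy: ∂f_2/∂x - ∂f_1/∂y = ∂(3*z^2)/∂x - ∂(-2*x*y + 2*x*z + z^2)/∂y = 2*x
  coefficient of dx ∧ dz: ∂f_3/∂x - ∂f_1/∂z = ∂(z + 2)/∂x - ∂(-2*x*y + 2*x*z + z^2)/∂z = -2*x - 2*z
  coefficient of dy ∧ dz: ∂f_3/∂y - ∂f_2/∂z = ∂(z + 2)/∂y - ∂(3*z^2)/∂z = -6*z
Assembling: d(omega) = (2*x) dx ∧ dy + (-2*x - 2*z) dx ∧ dz + (-6*z) dy ∧ dz.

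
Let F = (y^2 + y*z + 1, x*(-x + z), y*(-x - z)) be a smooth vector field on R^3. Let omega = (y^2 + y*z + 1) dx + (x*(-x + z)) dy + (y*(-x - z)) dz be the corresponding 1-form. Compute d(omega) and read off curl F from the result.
d(omega) = (-2*x - z) dy ∧ dz + (2*y) dz ∧ dx + (-2*x - 2*y) dx ∧ dy; curl F = (-2*x - z, 2*y, -2*x - 2*y)

d omega = sum_{i<j} (∂f_j/∂x_i - ∂f_i/∂x_j) dx_i ∧ dx_j. Under the identification (dy ∧ dz, dz ∧ dx, dx ∧ dy) ↔ (e_x, e_y, e_z), the coefficients are exactly the components of curl F. Compute:
  ∂R/∂y - ∂Q/∂z = (-x - z) - (x) = -2*x - z
  ∂P/∂z - ∂R/∂x = (y) - (-y) = 2*y
  ∂Q/∂x - ∂P/∂y = (-2*x + z) - (2*y + z) = -2*x - 2*y.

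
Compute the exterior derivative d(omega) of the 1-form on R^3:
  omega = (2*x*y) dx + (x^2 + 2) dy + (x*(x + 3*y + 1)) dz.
d(omega) = (2*x + 3*y + 1) dx ∧ dz + (3*x) dy ∧ dz

For a 1-form omega = sum_i f_i dx_i, the exterior derivative is
  d(omega) = sum_{i < j} (∂f_j/∂x_i - ∂f_i/∂x_j) dx_i ∧ dx_j.
  coefficient of dx ∧ dz: ∂f_3/∂x - ∂f_1/∂z = ∂(x*(x + 3*y + 1))/∂x - ∂(2*x*y)/∂z = 2*x + 3*y + 1
  coefficient of dy ∧ dz: ∂f_3/∂y - ∂f_2/∂z = ∂(x*(x + 3*y + 1))/∂y - ∂(x^2 + 2)/∂z = 3*x
Assembling: d(omega) = (2*x + 3*y + 1) dx ∧ dz + (3*x) dy ∧ dz.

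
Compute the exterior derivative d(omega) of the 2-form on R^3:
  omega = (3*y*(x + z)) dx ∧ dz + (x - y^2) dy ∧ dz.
d(omega) = (-3*x - 3*z + 1) dx ∧ dy ∧ dz

For a 2-form omega = sum_{i<j} g_{ij} dx_i ∧ dx_j, the exterior derivative is
  d(omega) = sum_{i<j} d(g_{ij}) ∧ dx_i ∧ dx_j = sum_{i<j, k} (∂g_{ij}/∂x_k) dx_k ∧ dx_i ∧ dx_j.
Expand each term, using dx_k ∧ dx_i ∧ dx_j = sgn(permutation) dx_{(a)} ∧ dx_{(b)} ∧ dx_{(c)} with (a < b < c) sorted:
  d(3*y*(x + z)) includes (∂/∂y)(3*y*(x + z)) dy = (3*x + 3*z) dy, which multiplied by dx ∧ dz gives (-3*x - 3*z) dx ∧ dy ∧ dz
  d(x - y^2) includes (∂/∂x)(x - y^2) dx = (1) dx, which multiplied by dy ∧ dz gives (1) dx ∧ dy ∧ dz
Collecting like 3-forms: d(omega) = (-3*x - 3*z + 1) dx ∧ dy ∧ dz.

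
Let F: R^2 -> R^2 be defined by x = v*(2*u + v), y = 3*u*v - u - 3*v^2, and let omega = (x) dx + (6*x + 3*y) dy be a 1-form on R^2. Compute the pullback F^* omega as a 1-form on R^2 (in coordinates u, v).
F^* omega = (67*u*v^2 - 30*u*v + 3*u - 7*v^3 + 3*v^2) du + (67*u^2*v - 9*u^2 - 129*u*v^2 + 18*u*v + 20*v^3) dv

Using F^*(f dg) = (f ∘ F) d(g ∘ F), substitute each coordinate x_i by F_i(u, v) in f_i, and replace dx_i by d F_i = (∂F_i/∂u) du + (∂F_i/∂v) dv.
  For the x component: f_1(F) = v*(2*u + v); d F_1 = (2*v) du + (2*u + 2*v) dv
  For the y component: f_2(F) = 21*u*v - 3*u - 3*v^2; d F_2 = (3*v - 1) du + (3*u - 6*v) dv
Combining and collecting du, dv coefficients:
  coeff of du: 67*u*v^2 - 30*u*v + 3*u - 7*v^3 + 3*v^2
  coeff of dv: 67*u^2*v - 9*u^2 - 129*u*v^2 + 18*u*v + 20*v^3
F^* omega = (67*u*v^2 - 30*u*v + 3*u - 7*v^3 + 3*v^2) du + (67*u^2*v - 9*u^2 - 129*u*v^2 + 18*u*v + 20*v^3) dv.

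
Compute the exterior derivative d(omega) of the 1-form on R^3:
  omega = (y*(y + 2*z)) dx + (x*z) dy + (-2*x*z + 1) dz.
d(omega) = (-2*y - z) dx ∧ dy + (-2*y - 2*z) dx ∧ dz + (-x) dy ∧ dz

For a 1-form omega = sum_i f_i dx_i, the exterior derivative is
  d(omega) = sum_{i < j} (∂f_j/∂x_i - ∂f_i/∂x_j) dx_i ∧ dx_j.
  coefficient of dx ∧ dy: ∂f_2/∂x - ∂f_1/∂y = ∂(x*z)/∂x - ∂(y*(y + 2*z))/∂y = -2*y - z
  coefficient of dx ∧ dz: ∂f_3/∂x - ∂f_1/∂z = ∂(-2*x*z + 1)/∂x - ∂(y*(y + 2*z))/∂z = -2*y - 2*z
  coefficient of dy ∧ dz: ∂f_3/∂y - ∂f_2/∂z = ∂(-2*x*z + 1)/∂y - ∂(x*z)/∂z = -x
Assembling: d(omega) = (-2*y - z) dx ∧ dy + (-2*y - 2*z) dx ∧ dz + (-x) dy ∧ dz.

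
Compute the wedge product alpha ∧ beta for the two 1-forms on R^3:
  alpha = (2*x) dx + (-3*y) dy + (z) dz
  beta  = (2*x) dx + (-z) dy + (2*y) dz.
alpha ∧ beta = (2*x*(3*y - z)) dx ∧ dy + (2*x*(2*y - z)) dx ∧ dz + (-6*y^2 + z^2) dy ∧ dz

Distribute the wedge, using dx_i ∧ dx_j = -dx_j ∧ dx_i and dx_i ∧ dx_i = 0. For each pair (i, j) with i < j, the coefficient of dx_i ∧ dx_j in alpha ∧ beta is (alpha_i * beta_j - alpha_j * beta_i). Collecting: alpha ∧ beta = (2*x*(3*y - z)) dx ∧ dy + (2*x*(2*y - z)) dx ∧ dz + (-6*y^2 + z^2) dy ∧ dz.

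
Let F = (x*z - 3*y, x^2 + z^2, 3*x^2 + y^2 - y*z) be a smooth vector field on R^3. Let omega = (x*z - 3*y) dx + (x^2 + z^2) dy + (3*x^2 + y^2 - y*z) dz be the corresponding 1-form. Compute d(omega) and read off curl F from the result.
d(omega) = (2*y - 3*z) dy ∧ dz + (-5*x) dz ∧ dx + (2*x + 3) dx ∧ dy; curl F = (2*y - 3*z, -5*x, 2*x + 3)

d omega = sum_{i<j} (∂f_j/∂x_i - ∂f_i/∂x_j) dx_i ∧ dx_j. Under the identification (dy ∧ dz, dz ∧ dx, dx ∧ dy) ↔ (e_x, e_y, e_z), the coefficients are exactly the components of curl F. Compute:
  ∂R/∂y - ∂Q/∂z = (2*y - z) - (2*z) = 2*y - 3*z
  ∂P/∂z - ∂R/∂x = (x) - (6*x) = -5*x
  ∂Q/∂x - ∂P/∂y = (2*x) - (-3) = 2*x + 3.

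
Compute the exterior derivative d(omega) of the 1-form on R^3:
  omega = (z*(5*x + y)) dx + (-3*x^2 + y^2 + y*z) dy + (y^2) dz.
d(omega) = (-6*x - z) dx ∧ dy + (-5*x - y) dx ∧ dz + (y) dy ∧ dz

For a 1-form omega = sum_i f_i dx_i, the exterior derivative is
  d(omega) = sum_{i < j} (∂f_j/∂x_i - ∂f_i/∂x_j) dx_i ∧ dx_j.
  coefficient of dx ∧ dy: ∂f_2/∂x - ∂f_1/∂y = ∂(-3*x^2 + y^2 + y*z)/∂x - ∂(z*(5*x + y))/∂y = -6*x - z
  coefficient of dx ∧ dz: ∂f_3/∂x - ∂f_1/∂z = ∂(y^2)/∂x - ∂(z*(5*x + y))/∂z = -5*x - y
  coefficient of dy ∧ dz: ∂f_3/∂y - ∂f_2/∂z = ∂(y^2)/∂y - ∂(-3*x^2 + y^2 + y*z)/∂z = y
Assembling: d(omega) = (-6*x - z) dx ∧ dy + (-5*x - y) dx ∧ dz + (y) dy ∧ dz.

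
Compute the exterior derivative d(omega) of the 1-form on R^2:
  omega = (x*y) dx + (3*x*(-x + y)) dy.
d(omega) = (-7*x + 3*y) dx ∧ dy

For a 1-form omega = sum_i f_i dx_i, the exterior derivative is
  d(omega) = sum_{i < j} (∂f_j/∂x_i - ∂f_i/∂x_j) dx_i ∧ dx_j.
  coefficient of dx ∧ dy: ∂f_2/∂x - ∂f_1/∂y = ∂(3*x*(-x + y))/∂x - ∂(x*y)/∂y = -7*x + 3*y
Assembling: d(omega) = (-7*x + 3*y) dx ∧ dy.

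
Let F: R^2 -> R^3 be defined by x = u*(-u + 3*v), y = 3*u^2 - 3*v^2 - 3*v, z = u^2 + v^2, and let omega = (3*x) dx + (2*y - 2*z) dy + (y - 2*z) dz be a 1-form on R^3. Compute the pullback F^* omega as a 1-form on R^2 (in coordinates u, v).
F^* omega = (u*(32*u^2 - 27*u*v - 31*v^2 - 42*v)) du + (-9*u^3 + 5*u^2*v - 12*u^2 + 38*v^3 + 54*v^2 + 18*v) dv

Using F^*(f dg) = (f ∘ F) d(g ∘ F), substitute each coordinate x_i by F_i(u, v) in f_i, and replace dx_i by d F_i = (∂F_i/∂u) du + (∂F_i/∂v) dv.
  For the x component: f_1(F) = 3*u*(-u + 3*v); d F_1 = (-2*u + 3*v) du + (3*u) dv
  For the y component: f_2(F) = 4*u^2 - 8*v^2 - 6*v; d F_2 = (6*u) du + (-6*v - 3) dv
  For the z component: f_3(F) = u^2 - 5*v^2 - 3*v; d F_3 = (2*u) du + (2*v) dv
Combining and collecting du, dv coefficients:
  coeff of du: u*(32*u^2 - 27*u*v - 31*v^2 - 42*v)
  coeff of dv: -9*u^3 + 5*u^2*v - 12*u^2 + 38*v^3 + 54*v^2 + 18*v
F^* omega = (u*(32*u^2 - 27*u*v - 31*v^2 - 42*v)) du + (-9*u^3 + 5*u^2*v - 12*u^2 + 38*v^3 + 54*v^2 + 18*v) dv.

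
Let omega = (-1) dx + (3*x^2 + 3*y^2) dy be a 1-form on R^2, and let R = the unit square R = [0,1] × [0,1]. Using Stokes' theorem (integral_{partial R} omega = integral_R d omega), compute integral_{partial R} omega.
integral_(partial R) omega = 3

Stokes: integral_partial_R omega = integral_R d omega with d omega = (∂Q/∂x - ∂P/∂y) dx ∧ dy.
  ∂Q/∂x = 6*x
  ∂P/∂y = 0
  integrand = ∂Q/∂x - ∂P/∂y = 6*x.
Integrating over R: integral_0^1 integral_0^1 (6*x) dx dy = 3.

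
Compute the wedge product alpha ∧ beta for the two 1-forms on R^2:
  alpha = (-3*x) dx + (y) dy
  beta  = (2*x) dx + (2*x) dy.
alpha ∧ beta = (-2*x*(3*x + y)) dx ∧ dy

Distribute the wedge, using dx_i ∧ dx_j = -dx_j ∧ dx_i and dx_i ∧ dx_i = 0. For each pair (i, j) with i < j, the coefficient of dx_i ∧ dx_j in alpha ∧ beta is (alpha_i * beta_j - alpha_j * beta_i). Collecting: alpha ∧ beta = (-2*x*(3*x + y)) dx ∧ dy.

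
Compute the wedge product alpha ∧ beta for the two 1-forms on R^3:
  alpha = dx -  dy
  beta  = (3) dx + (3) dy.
alpha ∧ beta = (6) dx ∧ dy

Distribute the wedge, using dx_i ∧ dx_j = -dx_j ∧ dx_i and dx_i ∧ dx_i = 0. For each pair (i, j) with i < j, the coefficient of dx_i ∧ dx_j in alpha ∧ beta is (alpha_i * beta_j - alpha_j * beta_i). Collecting: alpha ∧ beta = (6) dx ∧ dy.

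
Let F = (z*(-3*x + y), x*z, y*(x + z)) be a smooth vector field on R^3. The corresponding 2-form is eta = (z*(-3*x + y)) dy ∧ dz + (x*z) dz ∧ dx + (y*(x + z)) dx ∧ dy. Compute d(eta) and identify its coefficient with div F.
d(eta) = (y - 3*z) dx ∧ dy ∧ dz; div F = y - 3*z

For a 2-form in R^3 of the form above, applying d gives a 3-form with coefficient ∂P/∂x + ∂Q/∂y + ∂R/∂z:
  ∂P/∂x = -3*z
  ∂Q/∂y = 0
  ∂R/∂z = y
Sum = y - 3*z, which is exactly div F.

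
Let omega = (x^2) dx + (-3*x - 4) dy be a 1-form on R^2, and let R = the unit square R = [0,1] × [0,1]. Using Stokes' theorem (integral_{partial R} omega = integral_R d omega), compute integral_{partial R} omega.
integral_(partial R) omega = -3

Stokes: integral_partial_R omega = integral_R d omega with d omega = (∂Q/∂x - ∂P/∂y) dx ∧ dy.
  ∂Q/∂x = -3
  ∂P/∂y = 0
  integrand = ∂Q/∂x - ∂P/∂y = -3.
Integrating over R: integral_0^1 integral_0^1 (-3) dx dy = -3.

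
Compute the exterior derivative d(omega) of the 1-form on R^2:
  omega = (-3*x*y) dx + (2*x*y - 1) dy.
d(omega) = (3*x + 2*y) dx ∧ dy

For a 1-form omega = sum_i f_i dx_i, the exterior derivative is
  d(omega) = sum_{i < j} (∂f_j/∂x_i - ∂f_i/∂x_j) dx_i ∧ dx_j.
  coefficient of dx ∧ dy: ∂f_2/∂x - ∂f_1/∂y = ∂(2*x*y - 1)/∂x - ∂(-3*x*y)/∂y = 3*x + 2*y
Assembling: d(omega) = (3*x + 2*y) dx ∧ dy.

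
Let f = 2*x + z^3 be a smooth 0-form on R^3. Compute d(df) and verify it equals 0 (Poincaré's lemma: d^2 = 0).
d(df) = 0

Step 1: df = sum_i (∂f/∂x_i) dx_i = (2) dx + (0) dy + (3*z^2) dz.
Step 2: Apply d again. Using the 1-form formula, the coefficient of dx ∧ dy in d(df) is ∂^2 f/∂x ∂y - ∂^2 f/∂y ∂x = (0) - (0) = 0 (equality of mixed partials for smooth f).
Similarly for dx ∧ dz and dy ∧ dz — all coefficients vanish. So d(df) = 0.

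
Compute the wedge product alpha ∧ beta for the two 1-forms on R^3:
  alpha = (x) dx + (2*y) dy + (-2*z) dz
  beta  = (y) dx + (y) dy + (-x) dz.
alpha ∧ beta = (y*(x - 2*y)) dx ∧ dy + (-x^2 + 2*y*z) dx ∧ dz + (2*y*(-x + z)) dy ∧ dz

Distribute the wedge, using dx_i ∧ dx_j = -dx_j ∧ dx_i and dx_i ∧ dx_i = 0. For each pair (i, j) with i < j, the coefficient of dx_i ∧ dx_j in alpha ∧ beta is (alpha_i * beta_j - alpha_j * beta_i). Collecting: alpha ∧ beta = (y*(x - 2*y)) dx ∧ dy + (-x^2 + 2*y*z) dx ∧ dz + (2*y*(-x + z)) dy ∧ dz.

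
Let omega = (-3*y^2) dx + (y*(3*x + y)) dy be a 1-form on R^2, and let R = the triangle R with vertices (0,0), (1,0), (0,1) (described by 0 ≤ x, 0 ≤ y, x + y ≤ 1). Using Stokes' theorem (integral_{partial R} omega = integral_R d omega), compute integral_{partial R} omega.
integral_(partial R) omega = 3/2

Stokes: integral_partial_R omega = integral_R d omega with d omega = (∂Q/∂x - ∂P/∂y) dx ∧ dy.
  ∂Q/∂x = 3*y
  ∂P/∂y = -6*y
  integrand = ∂Q/∂x - ∂P/∂y = 9*y.
Integrating over R: integral_0^1 integral_0^{1-x} (9*y) dy dx = 3/2.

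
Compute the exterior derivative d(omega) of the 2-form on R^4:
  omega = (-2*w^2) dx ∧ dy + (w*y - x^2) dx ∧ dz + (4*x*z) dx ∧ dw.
d(omega) = (-4*w) dx ∧ dy ∧ dw + (-w) dx ∧ dy ∧ dz + (-4*x + y) dx ∧ dz ∧ dw

For a 2-form omega = sum_{i<j} g_{ij} dx_i ∧ dx_j, the exterior derivative is
  d(omega) = sum_{i<j} d(g_{ij}) ∧ dx_i ∧ dx_j = sum_{i<j, k} (∂g_{ij}/∂x_k) dx_k ∧ dx_i ∧ dx_j.
Expand each term, using dx_k ∧ dx_i ∧ dx_j = sgn(permutation) dx_{(a)} ∧ dx_{(b)} ∧ dx_{(c)} with (a < b < c) sorted:
  d(-2*w^2) includes (∂/∂w)(-2*w^2) dw = (-4*w) dw, which multiplied by dx ∧ dy gives (-4*w) dx ∧ dy ∧ dw
  d(w*y - x^2) includes (∂/∂y)(w*y - x^2) dy = (w) dy, which multiplied by dx ∧ dz gives (-w) dx ∧ dy ∧ dz
  d(w*y - x^2) includes (∂/∂w)(w*y - x^2) dw = (y) dw, which multiplied by dx ∧ dz gives (y) dx ∧ dz ∧ dw
  d(4*x*z) includes (∂/∂z)(4*x*z) dz = (4*x) dz, which multiplied by dx ∧ dw gives (-4*x) dx ∧ dz ∧ dw
Collecting like 3-forms: d(omega) = (-4*w) dx ∧ dy ∧ dw + (-w) dx ∧ dy ∧ dz + (-4*x + y) dx ∧ dz ∧ dw.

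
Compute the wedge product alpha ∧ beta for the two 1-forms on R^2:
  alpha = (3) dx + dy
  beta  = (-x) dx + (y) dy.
alpha ∧ beta = (x + 3*y) dx ∧ dy

Distribute the wedge, using dx_i ∧ dx_j = -dx_j ∧ dx_i and dx_i ∧ dx_i = 0. For each pair (i, j) with i < j, the coefficient of dx_i ∧ dx_j in alpha ∧ beta is (alpha_i * beta_j - alpha_j * beta_i). Collecting: alpha ∧ beta = (x + 3*y) dx ∧ dy.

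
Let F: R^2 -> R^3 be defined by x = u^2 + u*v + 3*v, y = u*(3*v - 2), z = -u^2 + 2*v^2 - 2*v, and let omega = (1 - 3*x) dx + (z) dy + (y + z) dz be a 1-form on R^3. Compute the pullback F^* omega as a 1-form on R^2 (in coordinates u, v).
F^* omega = (-4*u^3 - 18*u^2*v + 6*u^2 - 7*u*v^2 - 14*u*v + 2*u + 6*v^3 - 19*v^2 + 5*v) du + (-6*u^3 - 7*u^2*v - 7*u^2 + 18*u*v^2 - 38*u*v + 5*u + 8*v^3 - 12*v^2 - 23*v + 3) dv

Using F^*(f dg) = (f ∘ F) d(g ∘ F), substitute each coordinate x_i by F_i(u, v) in f_i, and replace dx_i by d F_i = (∂F_i/∂u) du + (∂F_i/∂v) dv.
  For the x component: f_1(F) = -3*u^2 - 3*u*v - 9*v + 1; d F_1 = (2*u + v) du + (u + 3) dv
  For the y component: f_2(F) = -u^2 + 2*v^2 - 2*v; d F_2 = (3*v - 2) du + (3*u) dv
  For the z component: f_3(F) = -u^2 + 3*u*v - 2*u + 2*v^2 - 2*v; d F_3 = (-2*u) du + (4*v - 2) dv
Combining and collecting du, dv coefficients:
  coeff of du: -4*u^3 - 18*u^2*v + 6*u^2 - 7*u*v^2 - 14*u*v + 2*u + 6*v^3 - 19*v^2 + 5*v
  coeff of dv: -6*u^3 - 7*u^2*v - 7*u^2 + 18*u*v^2 - 38*u*v + 5*u + 8*v^3 - 12*v^2 - 23*v + 3
F^* omega = (-4*u^3 - 18*u^2*v + 6*u^2 - 7*u*v^2 - 14*u*v + 2*u + 6*v^3 - 19*v^2 + 5*v) du + (-6*u^3 - 7*u^2*v - 7*u^2 + 18*u*v^2 - 38*u*v + 5*u + 8*v^3 - 12*v^2 - 23*v + 3) dv.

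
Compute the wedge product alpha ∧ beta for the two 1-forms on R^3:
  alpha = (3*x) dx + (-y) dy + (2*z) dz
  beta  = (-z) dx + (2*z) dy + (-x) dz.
alpha ∧ beta = (z*(6*x - y)) dx ∧ dy + (-3*x^2 + 2*z^2) dx ∧ dz + (x*y - 4*z^2) dy ∧ dz

Distribute the wedge, using dx_i ∧ dx_j = -dx_j ∧ dx_i and dx_i ∧ dx_i = 0. For each pair (i, j) with i < j, the coefficient of dx_i ∧ dx_j in alpha ∧ beta is (alpha_i * beta_j - alpha_j * beta_i). Collecting: alpha ∧ beta = (z*(6*x - y)) dx ∧ dy + (-3*x^2 + 2*z^2) dx ∧ dz + (x*y - 4*z^2) dy ∧ dz.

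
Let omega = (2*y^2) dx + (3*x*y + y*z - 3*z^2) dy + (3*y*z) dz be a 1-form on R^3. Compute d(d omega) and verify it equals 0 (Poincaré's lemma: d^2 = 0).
d(d omega) = 0

Step 1: d omega = sum_{i<j} (∂f_j/∂x_i - ∂f_i/∂x_j) dx_i ∧ dx_j:
  coeff of dx ∧ dy: -y
  coeff of dx ∧ dz: 0
  coeff of dy ∧ dz: -y + 9*z
Step 2: Apply d again to each 2-form coefficient. The only possible 3-form in R^3 is dx ∧ dy ∧ dz, with coefficient
  ∂(coeff of dy∧dz)/∂x - ∂(coeff of dx∧dz)/∂y + ∂(coeff of dx∧dy)/∂z
  = ∂/∂x (-y + 9*z) - ∂/∂y (0) + ∂/∂z (-y).
Each of these terms simplifies to sums of mixed partials that cancel in pairs. The result is 0 (by equality of mixed partials for smooth functions — Schwarz / Clairaut).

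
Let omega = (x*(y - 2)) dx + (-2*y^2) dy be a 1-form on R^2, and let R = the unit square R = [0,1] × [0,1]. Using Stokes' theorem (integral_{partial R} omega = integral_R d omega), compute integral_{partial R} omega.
integral_(partial R) omega = -1/2

Stokes: integral_partial_R omega = integral_R d omega with d omega = (∂Q/∂x - ∂P/∂y) dx ∧ dy.
  ∂Q/∂x = 0
  ∂P/∂y = x
  integrand = ∂Q/∂x - ∂P/∂y = -x.
Integrating over R: integral_0^1 integral_0^1 (-x) dx dy = -1/2.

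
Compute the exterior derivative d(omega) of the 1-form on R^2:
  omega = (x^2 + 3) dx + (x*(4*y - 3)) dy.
d(omega) = (4*y - 3) dx ∧ dy

For a 1-form omega = sum_i f_i dx_i, the exterior derivative is
  d(omega) = sum_{i < j} (∂f_j/∂x_i - ∂f_i/∂x_j) dx_i ∧ dx_j.
  coefficient of dx ∧ dy: ∂f_2/∂x - ∂f_1/∂y = ∂(x*(4*y - 3))/∂x - ∂(x^2 + 3)/∂y = 4*y - 3
Assembling: d(omega) = (4*y - 3) dx ∧ dy.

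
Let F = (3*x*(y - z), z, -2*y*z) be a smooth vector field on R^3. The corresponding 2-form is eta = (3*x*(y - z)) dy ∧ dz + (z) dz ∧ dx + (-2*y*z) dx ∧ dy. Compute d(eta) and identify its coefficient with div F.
d(eta) = (y - 3*z) dx ∧ dy ∧ dz; div F = y - 3*z

For a 2-form in R^3 of the form above, applying d gives a 3-form with coefficient ∂P/∂x + ∂Q/∂y + ∂R/∂z:
  ∂P/∂x = 3*y - 3*z
  ∂Q/∂y = 0
  ∂R/∂z = -2*y
Sum = y - 3*z, which is exactly div F.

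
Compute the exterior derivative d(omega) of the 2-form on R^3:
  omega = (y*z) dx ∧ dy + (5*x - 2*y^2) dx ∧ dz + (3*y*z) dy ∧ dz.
d(omega) = (5*y) dx ∧ dy ∧ dz

For a 2-form omega = sum_{i<j} g_{ij} dx_i ∧ dx_j, the exterior derivative is
  d(omega) = sum_{i<j} d(g_{ij}) ∧ dx_i ∧ dx_j = sum_{i<j, k} (∂g_{ij}/∂x_k) dx_k ∧ dx_i ∧ dx_j.
Expand each term, using dx_k ∧ dx_i ∧ dx_j = sgn(permutation) dx_{(a)} ∧ dx_{(b)} ∧ dx_{(c)} with (a < b < c) sorted:
  d(y*z) includes (∂/∂z)(y*z) dz = (y) dz, which multiplied by dx ∧ dy gives (y) dx ∧ dy ∧ dz
  d(5*x - 2*y^2) includes (∂/∂y)(5*x - 2*y^2) dy = (-4*y) dy, which multiplied by dx ∧ dz gives (4*y) dx ∧ dy ∧ dz
Collecting like 3-forms: d(omega) = (5*y) dx ∧ dy ∧ dz.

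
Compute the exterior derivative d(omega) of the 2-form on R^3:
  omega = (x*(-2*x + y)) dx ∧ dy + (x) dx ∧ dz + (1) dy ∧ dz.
d(omega) = 0

For a 2-form omega = sum_{i<j} g_{ij} dx_i ∧ dx_j, the exterior derivative is
  d(omega) = sum_{i<j} d(g_{ij}) ∧ dx_i ∧ dx_j = sum_{i<j, k} (∂g_{ij}/∂x_k) dx_k ∧ dx_i ∧ dx_j.
Expand each term, using dx_k ∧ dx_i ∧ dx_j = sgn(permutation) dx_{(a)} ∧ dx_{(b)} ∧ dx_{(c)} with (a < b < c) sorted:

Collecting like 3-forms: d(omega) = 0.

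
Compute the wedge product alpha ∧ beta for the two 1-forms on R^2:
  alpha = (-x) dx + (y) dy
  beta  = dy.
alpha ∧ beta = (-x) dx ∧ dy

Distribute the wedge, using dx_i ∧ dx_j = -dx_j ∧ dx_i and dx_i ∧ dx_i = 0. For each pair (i, j) with i < j, the coefficient of dx_i ∧ dx_j in alpha ∧ beta is (alpha_i * beta_j - alpha_j * beta_i). Collecting: alpha ∧ beta = (-x) dx ∧ dy.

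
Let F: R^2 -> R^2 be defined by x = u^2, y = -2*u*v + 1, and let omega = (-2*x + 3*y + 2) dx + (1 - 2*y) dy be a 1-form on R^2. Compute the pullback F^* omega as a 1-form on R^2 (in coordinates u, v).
F^* omega = (-4*u^3 - 12*u^2*v - 8*u*v^2 + 10*u + 2*v) du + (2*u*(-4*u*v + 1)) dv

Using F^*(f dg) = (f ∘ F) d(g ∘ F), substitute each coordinate x_i by F_i(u, v) in f_i, and replace dx_i by d F_i = (∂F_i/∂u) du + (∂F_i/∂v) dv.
  For the x component: f_1(F) = -2*u^2 - 6*u*v + 5; d F_1 = (2*u) du + (0) dv
  For the y component: f_2(F) = 4*u*v - 1; d F_2 = (-2*v) du + (-2*u) dv
Combining and collecting du, dv coefficients:
  coeff of du: -4*u^3 - 12*u^2*v - 8*u*v^2 + 10*u + 2*v
  coeff of dv: 2*u*(-4*u*v + 1)
F^* omega = (-4*u^3 - 12*u^2*v - 8*u*v^2 + 10*u + 2*v) du + (2*u*(-4*u*v + 1)) dv.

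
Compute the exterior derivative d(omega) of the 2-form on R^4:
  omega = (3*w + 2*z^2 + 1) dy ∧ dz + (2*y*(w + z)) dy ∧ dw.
d(omega) = (3 - 2*y) dy ∧ dz ∧ dw

For a 2-form omega = sum_{i<j} g_{ij} dx_i ∧ dx_j, the exterior derivative is
  d(omega) = sum_{i<j} d(g_{ij}) ∧ dx_i ∧ dx_j = sum_{i<j, k} (∂g_{ij}/∂x_k) dx_k ∧ dx_i ∧ dx_j.
Expand each term, using dx_k ∧ dx_i ∧ dx_j = sgn(permutation) dx_{(a)} ∧ dx_{(b)} ∧ dx_{(c)} with (a < b < c) sorted:
  d(3*w + 2*z^2 + 1) includes (∂/∂w)(3*w + 2*z^2 + 1) dw = (3) dw, which multiplied by dy ∧ dz gives (3) dy ∧ dz ∧ dw
  d(2*y*(w + z)) includes (∂/∂z)(2*y*(w + z)) dz = (2*y) dz, which multiplied by dy ∧ dw gives (-2*y) dy ∧ dz ∧ dw
Collecting like 3-forms: d(omega) = (3 - 2*y) dy ∧ dz ∧ dw.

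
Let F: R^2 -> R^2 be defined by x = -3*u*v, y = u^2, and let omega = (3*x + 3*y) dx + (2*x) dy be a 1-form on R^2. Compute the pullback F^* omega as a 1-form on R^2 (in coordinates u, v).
F^* omega = (3*u*v*(-7*u + 9*v)) du + (9*u^2*(-u + 3*v)) dv

Using F^*(f dg) = (f ∘ F) d(g ∘ F), substitute each coordinate x_i by F_i(u, v) in f_i, and replace dx_i by d F_i = (∂F_i/∂u) du + (∂F_i/∂v) dv.
  For the x component: f_1(F) = 3*u*(u - 3*v); d F_1 = (-3*v) du + (-3*u) dv
  For the y component: f_2(F) = -6*u*v; d F_2 = (2*u) du + (0) dv
Combining and collecting du, dv coefficients:
  coeff of du: 3*u*v*(-7*u + 9*v)
  coeff of dv: 9*u^2*(-u + 3*v)
F^* omega = (3*u*v*(-7*u + 9*v)) du + (9*u^2*(-u + 3*v)) dv.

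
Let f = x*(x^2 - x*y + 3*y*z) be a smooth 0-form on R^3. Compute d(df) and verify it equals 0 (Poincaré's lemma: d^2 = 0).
d(df) = 0

Step 1: df = sum_i (∂f/∂x_i) dx_i = (3*x^2 - 2*x*y + 3*y*z) dx + (x*(-x + 3*z)) dy + (3*x*y) dz.
Step 2: Apply d again. Using the 1-form formula, the coefficient of dx ∧ dy in d(df) is ∂^2 f/∂x ∂y - ∂^2 f/∂y ∂x = (-2*x + 3*z) - (-2*x + 3*z) = 0 (equality of mixed partials for smooth f).
Similarly for dx ∧ dz and dy ∧ dz — all coefficients vanish. So d(df) = 0.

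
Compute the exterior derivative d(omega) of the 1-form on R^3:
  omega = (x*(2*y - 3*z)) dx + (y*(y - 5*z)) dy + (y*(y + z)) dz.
d(omega) = (-2*x) dx ∧ dy + (3*x) dx ∧ dz + (7*y + z) dy ∧ dz

For a 1-form omega = sum_i f_i dx_i, the exterior derivative is
  d(omega) = sum_{i < j} (∂f_j/∂x_i - ∂f_i/∂x_j) dx_i ∧ dx_j.
  coefficient of dx ∧ dy: ∂f_2/∂x - ∂f_1/∂y = ∂(y*(y - 5*z))/∂x - ∂(x*(2*y - 3*z))/∂y = -2*x
  coefficient of dx ∧ dz: ∂f_3/∂x - ∂f_1/∂z = ∂(y*(y + z))/∂x - ∂(x*(2*y - 3*z))/∂z = 3*x
  coefficient of dy ∧ dz: ∂f_3/∂y - ∂f_2/∂z = ∂(y*(y + z))/∂y - ∂(y*(y - 5*z))/∂z = 7*y + z
Assembling: d(omega) = (-2*x) dx ∧ dy + (3*x) dx ∧ dz + (7*y + z) dy ∧ dz.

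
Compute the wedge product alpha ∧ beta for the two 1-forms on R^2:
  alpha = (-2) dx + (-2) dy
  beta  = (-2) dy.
alpha ∧ beta = (4) dx ∧ dy

Distribute the wedge, using dx_i ∧ dx_j = -dx_j ∧ dx_i and dx_i ∧ dx_i = 0. For each pair (i, j) with i < j, the coefficient of dx_i ∧ dx_j in alpha ∧ beta is (alpha_i * beta_j - alpha_j * beta_i). Collecting: alpha ∧ beta = (4) dx ∧ dy.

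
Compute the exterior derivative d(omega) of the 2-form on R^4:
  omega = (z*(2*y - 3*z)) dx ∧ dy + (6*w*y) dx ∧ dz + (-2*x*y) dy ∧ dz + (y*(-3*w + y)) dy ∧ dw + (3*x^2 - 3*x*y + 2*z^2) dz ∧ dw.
d(omega) = (-6*w - 6*z) dx ∧ dy ∧ dz + (6*x + 3*y) dx ∧ dz ∧ dw + (-3*x) dy ∧ dz ∧ dw

For a 2-form omega = sum_{i<j} g_{ij} dx_i ∧ dx_j, the exterior derivative is
  d(omega) = sum_{i<j} d(g_{ij}) ∧ dx_i ∧ dx_j = sum_{i<j, k} (∂g_{ij}/∂x_k) dx_k ∧ dx_i ∧ dx_j.
Expand each term, using dx_k ∧ dx_i ∧ dx_j = sgn(permutation) dx_{(a)} ∧ dx_{(b)} ∧ dx_{(c)} with (a < b < c) sorted:
  d(z*(2*y - 3*z)) includes (∂/∂z)(z*(2*y - 3*z)) dz = (2*y - 6*z) dz, which multiplied by dx ∧ dy gives (2*y - 6*z) dx ∧ dy ∧ dz
  d(6*w*y) includes (∂/∂y)(6*w*y) dy = (6*w) dy, which multiplied by dx ∧ dz gives (-6*w) dx ∧ dy ∧ dz
  d(6*w*y) includes (∂/∂w)(6*w*y) dw = (6*y) dw, which multiplied by dx ∧ dz gives (6*y) dx ∧ dz ∧ dw
  d(-2*x*y) includes (∂/∂x)(-2*x*y) dx = (-2*y) dx, which multiplied by dy ∧ dz gives (-2*y) dx ∧ dy ∧ dz
  d(3*x^2 - 3*x*y + 2*z^2) includes (∂/∂x)(3*x^2 - 3*x*y + 2*z^2) dx = (6*x - 3*y) dx, which multiplied by dz ∧ dw gives (6*x - 3*y) dx ∧ dz ∧ dw
  d(3*x^2 - 3*x*y + 2*z^2) includes (∂/∂y)(3*x^2 - 3*x*y + 2*z^2) dy = (-3*x) dy, which multiplied by dz ∧ dw gives (-3*x) dy ∧ dz ∧ dw
Collecting like 3-forms: d(omega) = (-6*w - 6*z) dx ∧ dy ∧ dz + (6*x + 3*y) dx ∧ dz ∧ dw + (-3*x) dy ∧ dz ∧ dw.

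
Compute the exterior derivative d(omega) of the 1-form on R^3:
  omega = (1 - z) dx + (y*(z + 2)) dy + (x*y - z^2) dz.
d(omega) = (y + 1) dx ∧ dz + (x - y) dy ∧ dz

For a 1-form omega = sum_i f_i dx_i, the exterior derivative is
  d(omega) = sum_{i < j} (∂f_j/∂x_i - ∂f_i/∂x_j) dx_i ∧ dx_j.
  coefficient of dx ∧ dz: ∂f_3/∂x - ∂f_1/∂z = ∂(x*y - z^2)/∂x - ∂(1 - z)/∂z = y + 1
  coefficient of dy ∧ dz: ∂f_3/∂y - ∂f_2/∂z = ∂(x*y - z^2)/∂y - ∂(y*(z + 2))/∂z = x - y
Assembling: d(omega) = (y + 1) dx ∧ dz + (x - y) dy ∧ dz.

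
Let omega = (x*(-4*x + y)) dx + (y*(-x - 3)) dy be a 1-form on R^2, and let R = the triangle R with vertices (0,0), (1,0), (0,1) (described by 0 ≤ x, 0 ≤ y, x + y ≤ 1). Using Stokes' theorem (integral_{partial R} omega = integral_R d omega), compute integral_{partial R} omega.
integral_(partial R) omega = -1/3

Stokes: integral_partial_R omega = integral_R d omega with d omega = (∂Q/∂x - ∂P/∂y) dx ∧ dy.
  ∂Q/∂x = -y
  ∂P/∂y = x
  integrand = ∂Q/∂x - ∂P/∂y = -x - y.
Integrating over R: integral_0^1 integral_0^{1-x} (-x - y) dy dx = -1/3.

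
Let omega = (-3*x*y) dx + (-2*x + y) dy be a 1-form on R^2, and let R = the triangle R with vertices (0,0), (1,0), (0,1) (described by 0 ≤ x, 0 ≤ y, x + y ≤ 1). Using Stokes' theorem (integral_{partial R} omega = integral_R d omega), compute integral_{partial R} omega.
integral_(partial R) omega = -1/2

Stokes: integral_partial_R omega = integral_R d omega with d omega = (∂Q/∂x - ∂P/∂y) dx ∧ dy.
  ∂Q/∂x = -2
  ∂P/∂y = -3*x
  integrand = ∂Q/∂x - ∂P/∂y = 3*x - 2.
Integrating over R: integral_0^1 integral_0^{1-x} (3*x - 2) dy dx = -1/2.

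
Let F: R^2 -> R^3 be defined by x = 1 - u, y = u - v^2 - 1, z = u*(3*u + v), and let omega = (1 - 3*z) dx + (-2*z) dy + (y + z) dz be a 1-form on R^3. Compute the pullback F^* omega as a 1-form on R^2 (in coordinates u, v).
F^* omega = (18*u^3 + 9*u^2*v + 9*u^2 - 5*u*v^2 + 2*u*v - 6*u - v^3 - v - 1) du + (u*(3*u^2 + 13*u*v + u + 3*v^2 - 1)) dv

Using F^*(f dg) = (f ∘ F) d(g ∘ F), substitute each coordinate x_i by F_i(u, v) in f_i, and replace dx_i by d F_i = (∂F_i/∂u) du + (∂F_i/∂v) dv.
  For the x component: f_1(F) = -9*u^2 - 3*u*v + 1; d F_1 = (-1) du + (0) dv
  For the y component: f_2(F) = 2*u*(-3*u - v); d F_2 = (1) du + (-2*v) dv
  For the z component: f_3(F) = 3*u^2 + u*v + u - v^2 - 1; d F_3 = (6*u + v) du + (u) dv
Combining and collecting du, dv coefficients:
  coeff of du: 18*u^3 + 9*u^2*v + 9*u^2 - 5*u*v^2 + 2*u*v - 6*u - v^3 - v - 1
  coeff of dv: u*(3*u^2 + 13*u*v + u + 3*v^2 - 1)
F^* omega = (18*u^3 + 9*u^2*v + 9*u^2 - 5*u*v^2 + 2*u*v - 6*u - v^3 - v - 1) du + (u*(3*u^2 + 13*u*v + u + 3*v^2 - 1)) dv.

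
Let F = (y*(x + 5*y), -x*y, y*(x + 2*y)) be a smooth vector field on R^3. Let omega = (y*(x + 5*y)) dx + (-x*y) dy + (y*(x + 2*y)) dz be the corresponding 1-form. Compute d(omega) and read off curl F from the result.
d(omega) = (x + 4*y) dy ∧ dz + (-y) dz ∧ dx + (-x - 11*y) dx ∧ dy; curl F = (x + 4*y, -y, -x - 11*y)

d omega = sum_{i<j} (∂f_j/∂x_i - ∂f_i/∂x_j) dx_i ∧ dx_j. Under the identification (dy ∧ dz, dz ∧ dx, dx ∧ dy) ↔ (e_x, e_y, e_z), the coefficients are exactly the components of curl F. Compute:
  ∂R/∂y - ∂Q/∂z = (x + 4*y) - (0) = x + 4*y
  ∂P/∂z - ∂R/∂x = (0) - (y) = -y
  ∂Q/∂x - ∂P/∂y = (-y) - (x + 10*y) = -x - 11*y.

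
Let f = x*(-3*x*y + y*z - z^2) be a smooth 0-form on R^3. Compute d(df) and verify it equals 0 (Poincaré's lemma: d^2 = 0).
d(df) = 0

Step 1: df = sum_i (∂f/∂x_i) dx_i = (-6*x*y + y*z - z^2) dx + (x*(-3*x + z)) dy + (x*(y - 2*z)) dz.
Step 2: Apply d again. Using the 1-form formula, the coefficient of dx ∧ dy in d(df) is ∂^2 f/∂x ∂y - ∂^2 f/∂y ∂x = (-6*x + z) - (-6*x + z) = 0 (equality of mixed partials for smooth f).
Similarly for dx ∧ dz and dy ∧ dz — all coefficients vanish. So d(df) = 0.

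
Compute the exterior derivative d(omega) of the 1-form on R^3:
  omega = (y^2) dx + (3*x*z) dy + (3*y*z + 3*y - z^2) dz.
d(omega) = (-2*y + 3*z) dx ∧ dy + (-3*x + 3*z + 3) dy ∧ dz

For a 1-form omega = sum_i f_i dx_i, the exterior derivative is
  d(omega) = sum_{i < j} (∂f_j/∂x_i - ∂f_i/∂x_j) dx_i ∧ dx_j.
  coefficient of dx ∧ dy: ∂f_2/∂x - ∂f_1/∂y = ∂(3*x*z)/∂x - ∂(y^2)/∂y = -2*y + 3*z
  coefficient of dy ∧ dz: ∂f_3/∂y - ∂f_2/∂z = ∂(3*y*z + 3*y - z^2)/∂y - ∂(3*x*z)/∂z = -3*x + 3*z + 3
Assembling: d(omega) = (-2*y + 3*z) dx ∧ dy + (-3*x + 3*z + 3) dy ∧ dz.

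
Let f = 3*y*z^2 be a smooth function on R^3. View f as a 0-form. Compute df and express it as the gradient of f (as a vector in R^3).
df = (0) dx + (3*z^2) dy + (6*y*z) dz; grad f = (0, 3*z^2, 6*y*z)

For a 0-form f, d f = (∂f/∂x) dx + (∂f/∂y) dy + (∂f/∂z) dz. The components of the vector representation are exactly the entries of grad f in Cartesian coordinates:
  ∂f/∂x = 0
  ∂f/∂y = 3*z^2
  ∂f/∂z = 6*y*z.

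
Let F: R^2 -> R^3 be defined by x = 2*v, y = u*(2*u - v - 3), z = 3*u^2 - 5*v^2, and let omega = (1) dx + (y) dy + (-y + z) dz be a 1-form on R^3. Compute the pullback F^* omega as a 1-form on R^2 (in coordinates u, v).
F^* omega = (u*(14*u^2 - 29*v^2 + 6*v + 9)) du + (-2*u^3 - 9*u^2*v + 3*u^2 - 10*u*v^2 - 30*u*v + 50*v^3 + 2) dv

Using F^*(f dg) = (f ∘ F) d(g ∘ F), substitute each coordinate x_i by F_i(u, v) in f_i, and replace dx_i by d F_i = (∂F_i/∂u) du + (∂F_i/∂v) dv.
  For the x component: f_1(F) = 1; d F_1 = (0) du + (2) dv
  For the y component: f_2(F) = u*(2*u - v - 3); d F_2 = (4*u - v - 3) du + (-u) dv
  For the z component: f_3(F) = u^2 + u*v + 3*u - 5*v^2; d F_3 = (6*u) du + (-10*v) dv
Combining and collecting du, dv coefficients:
  coeff of du: u*(14*u^2 - 29*v^2 + 6*v + 9)
  coeff of dv: -2*u^3 - 9*u^2*v + 3*u^2 - 10*u*v^2 - 30*u*v + 50*v^3 + 2
F^* omega = (u*(14*u^2 - 29*v^2 + 6*v + 9)) du + (-2*u^3 - 9*u^2*v + 3*u^2 - 10*u*v^2 - 30*u*v + 50*v^3 + 2) dv.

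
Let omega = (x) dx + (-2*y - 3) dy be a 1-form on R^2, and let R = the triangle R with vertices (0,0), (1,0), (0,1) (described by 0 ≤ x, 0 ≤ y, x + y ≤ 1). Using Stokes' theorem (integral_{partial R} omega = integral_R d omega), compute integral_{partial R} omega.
integral_(partial R) omega = 0

Stokes: integral_partial_R omega = integral_R d omega with d omega = (∂Q/∂x - ∂P/∂y) dx ∧ dy.
  ∂Q/∂x = 0
  ∂P/∂y = 0
  integrand = ∂Q/∂x - ∂P/∂y = 0.
Integrating over R: integral_0^1 integral_0^{1-x} (0) dy dx = 0.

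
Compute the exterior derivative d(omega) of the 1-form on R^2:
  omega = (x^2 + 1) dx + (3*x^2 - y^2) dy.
d(omega) = (6*x) dx ∧ dy

For a 1-form omega = sum_i f_i dx_i, the exterior derivative is
  d(omega) = sum_{i < j} (∂f_j/∂x_i - ∂f_i/∂x_j) dx_i ∧ dx_j.
  coefficient of dx ∧ dy: ∂f_2/∂x - ∂f_1/∂y = ∂(3*x^2 - y^2)/∂x - ∂(x^2 + 1)/∂y = 6*x
Assembling: d(omega) = (6*x) dx ∧ dy.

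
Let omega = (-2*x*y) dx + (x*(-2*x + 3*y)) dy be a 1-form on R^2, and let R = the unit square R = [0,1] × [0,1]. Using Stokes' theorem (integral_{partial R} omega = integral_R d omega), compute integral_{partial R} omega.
integral_(partial R) omega = 1/2

Stokes: integral_partial_R omega = integral_R d omega with d omega = (∂Q/∂x - ∂P/∂y) dx ∧ dy.
  ∂Q/∂x = -4*x + 3*y
  ∂P/∂y = -2*x
  integrand = ∂Q/∂x - ∂P/∂y = -2*x + 3*y.
Integrating over R: integral_0^1 integral_0^1 (-2*x + 3*y) dx dy = 1/2.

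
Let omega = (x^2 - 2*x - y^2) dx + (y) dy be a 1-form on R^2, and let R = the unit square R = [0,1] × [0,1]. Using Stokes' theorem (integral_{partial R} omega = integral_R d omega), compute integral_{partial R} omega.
integral_(partial R) omega = 1

Stokes: integral_partial_R omega = integral_R d omega with d omega = (∂Q/∂x - ∂P/∂y) dx ∧ dy.
  ∂Q/∂x = 0
  ∂P/∂y = -2*y
  integrand = ∂Q/∂x - ∂P/∂y = 2*y.
Integrating over R: integral_0^1 integral_0^1 (2*y) dx dy = 1.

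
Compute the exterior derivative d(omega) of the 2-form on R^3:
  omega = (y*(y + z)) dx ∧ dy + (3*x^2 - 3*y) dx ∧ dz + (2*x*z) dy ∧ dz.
d(omega) = (y + 2*z + 3) dx ∧ dy ∧ dz

For a 2-form omega = sum_{i<j} g_{ij} dx_i ∧ dx_j, the exterior derivative is
  d(omega) = sum_{i<j} d(g_{ij}) ∧ dx_i ∧ dx_j = sum_{i<j, k} (∂g_{ij}/∂x_k) dx_k ∧ dx_i ∧ dx_j.
Expand each term, using dx_k ∧ dx_i ∧ dx_j = sgn(permutation) dx_{(a)} ∧ dx_{(b)} ∧ dx_{(c)} with (a < b < c) sorted:
  d(y*(y + z)) includes (∂/∂z)(y*(y + z)) dz = (y) dz, which multiplied by dx ∧ dy gives (y) dx ∧ dy ∧ dz
  d(3*x^2 - 3*y) includes (∂/∂y)(3*x^2 - 3*y) dy = (-3) dy, which multiplied by dx ∧ dz gives (3) dx ∧ dy ∧ dz
  d(2*x*z) includes (∂/∂x)(2*x*z) dx = (2*z) dx, which multiplied by dy ∧ dz gives (2*z) dx ∧ dy ∧ dz
Collecting like 3-forms: d(omega) = (y + 2*z + 3) dx ∧ dy ∧ dz.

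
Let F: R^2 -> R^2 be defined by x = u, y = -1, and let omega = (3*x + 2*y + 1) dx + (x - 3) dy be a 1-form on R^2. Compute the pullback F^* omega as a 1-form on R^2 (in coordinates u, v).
F^* omega = (3*u - 1) du

Using F^*(f dg) = (f ∘ F) d(g ∘ F), substitute each coordinate x_i by F_i(u, v) in f_i, and replace dx_i by d F_i = (∂F_i/∂u) du + (∂F_i/∂v) dv.
  For the x component: f_1(F) = 3*u - 1; d F_1 = (1) du + (0) dv
  For the y component: f_2(F) = u - 3; d F_2 = (0) du + (0) dv
Combining and collecting du, dv coefficients:
  coeff of du: 3*u - 1
  coeff of dv: 0
F^* omega = (3*u - 1) du.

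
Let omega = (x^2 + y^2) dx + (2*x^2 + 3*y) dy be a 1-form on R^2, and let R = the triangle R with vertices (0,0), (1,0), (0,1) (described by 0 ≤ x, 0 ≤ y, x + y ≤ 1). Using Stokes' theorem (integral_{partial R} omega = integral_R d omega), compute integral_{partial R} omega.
integral_(partial R) omega = 1/3

Stokes: integral_partial_R omega = integral_R d omega with d omega = (∂Q/∂x - ∂P/∂y) dx ∧ dy.
  ∂Q/∂x = 4*x
  ∂P/∂y = 2*y
  integrand = ∂Q/∂x - ∂P/∂y = 4*x - 2*y.
Integrating over R: integral_0^1 integral_0^{1-x} (4*x - 2*y) dy dx = 1/3.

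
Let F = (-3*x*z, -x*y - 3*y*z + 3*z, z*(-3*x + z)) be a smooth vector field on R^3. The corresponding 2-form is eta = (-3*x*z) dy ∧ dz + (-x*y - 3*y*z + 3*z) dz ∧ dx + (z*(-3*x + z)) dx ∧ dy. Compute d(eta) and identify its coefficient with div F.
d(eta) = (-4*x - 4*z) dx ∧ dy ∧ dz; div F = -4*x - 4*z

For a 2-form in R^3 of the form above, applying d gives a 3-form with coefficient ∂P/∂x + ∂Q/∂y + ∂R/∂z:
  ∂P/∂x = -3*z
  ∂Q/∂y = -x - 3*z
  ∂R/∂z = -3*x + 2*z
Sum = -4*x - 4*z, which is exactly div F.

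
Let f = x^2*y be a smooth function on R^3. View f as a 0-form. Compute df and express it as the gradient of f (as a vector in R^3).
df = (2*x*y) dx + (x^2) dy + (0) dz; grad f = (2*x*y, x^2, 0)

For a 0-form f, d f = (∂f/∂x) dx + (∂f/∂y) dy + (∂f/∂z) dz. The components of the vector representation are exactly the entries of grad f in Cartesian coordinates:
  ∂f/∂x = 2*x*y
  ∂f/∂y = x^2
  ∂f/∂z = 0.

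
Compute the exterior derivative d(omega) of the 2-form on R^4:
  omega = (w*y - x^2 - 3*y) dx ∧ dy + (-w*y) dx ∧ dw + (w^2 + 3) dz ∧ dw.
d(omega) = (w + y) dx ∧ dy ∧ dw

For a 2-form omega = sum_{i<j} g_{ij} dx_i ∧ dx_j, the exterior derivative is
  d(omega) = sum_{i<j} d(g_{ij}) ∧ dx_i ∧ dx_j = sum_{i<j, k} (∂g_{ij}/∂x_k) dx_k ∧ dx_i ∧ dx_j.
Expand each term, using dx_k ∧ dx_i ∧ dx_j = sgn(permutation) dx_{(a)} ∧ dx_{(b)} ∧ dx_{(c)} with (a < b < c) sorted:
  d(w*y - x^2 - 3*y) includes (∂/∂w)(w*y - x^2 - 3*y) dw = (y) dw, which multiplied by dx ∧ dy gives (y) dx ∧ dy ∧ dw
  d(-w*y) includes (∂/∂y)(-w*y) dy = (-w) dy, which multiplied by dx ∧ dw gives (w) dx ∧ dy ∧ dw
Collecting like 3-forms: d(omega) = (w + y) dx ∧ dy ∧ dw.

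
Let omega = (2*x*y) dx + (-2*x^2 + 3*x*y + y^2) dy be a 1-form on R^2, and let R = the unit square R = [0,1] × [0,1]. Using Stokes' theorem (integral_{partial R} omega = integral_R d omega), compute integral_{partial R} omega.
integral_(partial R) omega = -3/2

Stokes: integral_partial_R omega = integral_R d omega with d omega = (∂Q/∂x - ∂P/∂y) dx ∧ dy.
  ∂Q/∂x = -4*x + 3*y
  ∂P/∂y = 2*x
  integrand = ∂Q/∂x - ∂P/∂y = -6*x + 3*y.
Integrating over R: integral_0^1 integral_0^1 (-6*x + 3*y) dx dy = -3/2.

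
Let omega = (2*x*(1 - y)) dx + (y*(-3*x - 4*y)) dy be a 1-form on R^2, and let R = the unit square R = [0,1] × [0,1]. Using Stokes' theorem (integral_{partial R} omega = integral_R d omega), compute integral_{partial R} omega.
integral_(partial R) omega = -1/2

Stokes: integral_partial_R omega = integral_R d omega with d omega = (∂Q/∂x - ∂P/∂y) dx ∧ dy.
  ∂Q/∂x = -3*y
  ∂P/∂y = -2*x
  integrand = ∂Q/∂x - ∂P/∂y = 2*x - 3*y.
Integrating over R: integral_0^1 integral_0^1 (2*x - 3*y) dx dy = -1/2.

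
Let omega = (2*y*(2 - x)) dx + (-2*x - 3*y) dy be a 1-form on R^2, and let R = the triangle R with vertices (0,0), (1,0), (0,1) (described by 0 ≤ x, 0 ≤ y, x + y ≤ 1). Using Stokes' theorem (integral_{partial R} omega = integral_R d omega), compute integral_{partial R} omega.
integral_(partial R) omega = -8/3

Stokes: integral_partial_R omega = integral_R d omega with d omega = (∂Q/∂x - ∂P/∂y) dx ∧ dy.
  ∂Q/∂x = -2
  ∂P/∂y = 4 - 2*x
  integrand = ∂Q/∂x - ∂P/∂y = 2*x - 6.
Integrating over R: integral_0^1 integral_0^{1-x} (2*x - 6) dy dx = -8/3.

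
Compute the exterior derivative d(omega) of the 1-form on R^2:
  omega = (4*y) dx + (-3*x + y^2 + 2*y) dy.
d(omega) = (-7) dx ∧ dy

For a 1-form omega = sum_i f_i dx_i, the exterior derivative is
  d(omega) = sum_{i < j} (∂f_j/∂x_i - ∂f_i/∂x_j) dx_i ∧ dx_j.
  coefficient of dx ∧ dy: ∂f_2/∂x - ∂f_1/∂y = ∂(-3*x + y^2 + 2*y)/∂x - ∂(4*y)/∂y = -7
Assembling: d(omega) = (-7) dx ∧ dy.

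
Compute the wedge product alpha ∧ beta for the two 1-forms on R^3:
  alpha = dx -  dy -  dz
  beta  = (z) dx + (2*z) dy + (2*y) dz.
alpha ∧ beta = (3*z) dx ∧ dy + (2*y + z) dx ∧ dz + (-2*y + 2*z) dy ∧ dz

Distribute the wedge, using dx_i ∧ dx_j = -dx_j ∧ dx_i and dx_i ∧ dx_i = 0. For each pair (i, j) with i < j, the coefficient of dx_i ∧ dx_j in alpha ∧ beta is (alpha_i * beta_j - alpha_j * beta_i). Collecting: alpha ∧ beta = (3*z) dx ∧ dy + (2*y + z) dx ∧ dz + (-2*y + 2*z) dy ∧ dz.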